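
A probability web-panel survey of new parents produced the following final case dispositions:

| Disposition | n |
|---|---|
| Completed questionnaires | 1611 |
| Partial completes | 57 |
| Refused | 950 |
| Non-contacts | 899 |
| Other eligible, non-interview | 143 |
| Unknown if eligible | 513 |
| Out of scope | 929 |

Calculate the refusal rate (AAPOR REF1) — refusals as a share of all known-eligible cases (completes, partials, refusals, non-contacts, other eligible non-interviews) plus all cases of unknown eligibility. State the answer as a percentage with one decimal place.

Numerator = 950
Denominator = 1611 + 57 + 950 + 899 + 143 + 513 = 4173
REF1 = 950 / 4173 = 0.2277

22.8%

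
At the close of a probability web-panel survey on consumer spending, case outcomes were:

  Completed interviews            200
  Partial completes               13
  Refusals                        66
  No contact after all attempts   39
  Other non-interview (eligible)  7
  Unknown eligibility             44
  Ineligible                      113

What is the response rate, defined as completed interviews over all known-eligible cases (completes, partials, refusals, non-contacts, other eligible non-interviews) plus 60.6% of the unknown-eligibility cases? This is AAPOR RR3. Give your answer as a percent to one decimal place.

56.9%

Top → 200
Known eligible → 200 + 13 + 66 + 39 + 7 = 325
Estimated eligible among unknowns → 0.6060 × 44 = 26.66
Base → 325 + 26.66 = 351.66
RR3 = 200 / 351.66 = 0.5687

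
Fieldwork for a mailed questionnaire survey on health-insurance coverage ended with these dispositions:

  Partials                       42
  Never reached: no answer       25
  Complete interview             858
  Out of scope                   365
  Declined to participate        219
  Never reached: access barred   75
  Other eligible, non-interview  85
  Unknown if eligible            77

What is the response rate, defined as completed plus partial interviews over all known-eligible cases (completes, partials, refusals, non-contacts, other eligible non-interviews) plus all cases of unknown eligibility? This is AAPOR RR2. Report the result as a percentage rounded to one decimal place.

Never reached = 25 + 75 = 100
Top: 858 + 42 = 900
Denominator: 858 + 42 + 219 + 100 + 85 + 77 = 1381
RR2 = 900 / 1381 = 0.6517

65.2%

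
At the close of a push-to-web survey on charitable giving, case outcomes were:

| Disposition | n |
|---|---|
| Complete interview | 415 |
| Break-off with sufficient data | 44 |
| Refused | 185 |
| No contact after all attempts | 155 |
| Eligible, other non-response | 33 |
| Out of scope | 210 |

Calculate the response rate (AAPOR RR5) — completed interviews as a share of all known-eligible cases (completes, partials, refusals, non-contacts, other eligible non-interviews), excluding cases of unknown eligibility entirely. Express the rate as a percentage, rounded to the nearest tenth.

Top: 415
Denom: 415 + 44 + 185 + 155 + 33 = 832
RR5 = 415 / 832 = 0.4988

49.9%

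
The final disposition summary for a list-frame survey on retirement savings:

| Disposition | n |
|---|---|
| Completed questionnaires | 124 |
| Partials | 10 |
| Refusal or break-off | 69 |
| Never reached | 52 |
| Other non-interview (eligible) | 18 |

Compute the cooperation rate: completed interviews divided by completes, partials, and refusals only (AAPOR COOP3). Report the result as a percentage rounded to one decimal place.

Top → 124
Base → 124 + 10 + 69 = 203
COOP3 = 124 / 203 = 0.6108

61.1%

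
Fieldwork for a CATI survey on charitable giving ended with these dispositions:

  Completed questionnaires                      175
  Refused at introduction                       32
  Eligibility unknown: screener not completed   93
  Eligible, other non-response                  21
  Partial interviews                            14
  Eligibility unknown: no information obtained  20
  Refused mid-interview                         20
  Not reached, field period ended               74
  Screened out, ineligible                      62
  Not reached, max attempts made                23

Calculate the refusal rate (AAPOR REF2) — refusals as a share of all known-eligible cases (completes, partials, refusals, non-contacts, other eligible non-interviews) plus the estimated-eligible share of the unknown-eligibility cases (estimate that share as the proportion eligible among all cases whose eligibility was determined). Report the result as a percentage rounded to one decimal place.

Declined to participate = 32 + 20 = 52
Non-contacts = 74 + 23 = 97
Unknown eligibility = 93 + 20 = 113
Numerator → 52
Eligible (known) → 175 + 14 + 52 + 97 + 21 = 359
e = 359 / (359 + 62) = 359 / 421 = 0.8527
e × U → 0.8527 × 113 = 96.36
Denom → 359 + 96.36 = 455.36
REF2 = 52 / 455.36 = 0.1142

11.4%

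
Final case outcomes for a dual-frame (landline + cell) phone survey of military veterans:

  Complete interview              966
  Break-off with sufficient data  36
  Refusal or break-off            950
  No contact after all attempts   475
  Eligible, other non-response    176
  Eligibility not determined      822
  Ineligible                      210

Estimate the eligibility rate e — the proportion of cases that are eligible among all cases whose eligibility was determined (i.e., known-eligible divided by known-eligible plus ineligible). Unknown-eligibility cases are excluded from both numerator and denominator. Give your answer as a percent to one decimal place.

92.5%

Eligible (known) → 966 + 36 + 950 + 475 + 176 = 2603
e = 2603 / (2603 + 210) = 2603 / 2813 = 0.9253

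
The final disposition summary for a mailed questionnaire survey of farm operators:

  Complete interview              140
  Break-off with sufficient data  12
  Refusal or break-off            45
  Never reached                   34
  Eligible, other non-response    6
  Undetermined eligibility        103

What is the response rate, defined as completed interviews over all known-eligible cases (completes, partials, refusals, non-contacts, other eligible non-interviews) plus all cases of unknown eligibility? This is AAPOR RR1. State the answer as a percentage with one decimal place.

Top → 140
Denominator → 140 + 12 + 45 + 34 + 6 + 103 = 340
RR1 = 140 / 340 = 0.4118

41.2%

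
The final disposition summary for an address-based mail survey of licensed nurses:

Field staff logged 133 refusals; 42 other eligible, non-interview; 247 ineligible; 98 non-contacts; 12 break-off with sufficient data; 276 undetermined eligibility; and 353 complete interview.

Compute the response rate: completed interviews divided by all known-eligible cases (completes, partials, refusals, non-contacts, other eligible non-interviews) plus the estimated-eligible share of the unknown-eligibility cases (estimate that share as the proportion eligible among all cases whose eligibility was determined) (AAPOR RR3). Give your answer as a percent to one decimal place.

Top: 353
Determined eligible: 353 + 12 + 133 + 98 + 42 = 638
e = 638 / (638 + 247) = 638 / 885 = 0.7209
Eligible share of unknowns: 0.7209 × 276 = 198.97
Base: 638 + 198.97 = 836.97
RR3 = 353 / 836.97 = 0.4218

42.2%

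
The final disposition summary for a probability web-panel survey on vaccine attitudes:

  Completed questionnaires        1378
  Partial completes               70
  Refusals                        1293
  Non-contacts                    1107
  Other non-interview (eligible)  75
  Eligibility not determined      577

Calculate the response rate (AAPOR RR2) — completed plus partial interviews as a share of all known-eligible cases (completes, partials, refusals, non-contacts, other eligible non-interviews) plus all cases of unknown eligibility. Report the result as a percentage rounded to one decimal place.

Top → 1378 + 70 = 1448
Denominator → 1378 + 70 + 1293 + 1107 + 75 + 577 = 4500
RR2 = 1448 / 4500 = 0.3218

32.2%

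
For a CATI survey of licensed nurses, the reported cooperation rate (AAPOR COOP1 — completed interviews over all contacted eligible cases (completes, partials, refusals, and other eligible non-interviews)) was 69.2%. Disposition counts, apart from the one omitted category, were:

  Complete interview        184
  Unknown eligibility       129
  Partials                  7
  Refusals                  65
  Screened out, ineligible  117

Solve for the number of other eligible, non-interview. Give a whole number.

COOP1 = 184 / D = 0.692
D = 184 / 0.692 = 265.9
Remaining denominator categories sum to 256
other eligible, non-interview = 265.9 − 256 ≈ 10

10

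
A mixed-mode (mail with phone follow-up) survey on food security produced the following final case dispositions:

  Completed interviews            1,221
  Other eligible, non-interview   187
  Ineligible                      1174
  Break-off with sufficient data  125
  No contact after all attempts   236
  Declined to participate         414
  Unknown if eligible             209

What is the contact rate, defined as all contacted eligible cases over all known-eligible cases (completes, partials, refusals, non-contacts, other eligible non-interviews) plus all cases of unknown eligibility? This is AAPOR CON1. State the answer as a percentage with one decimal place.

81.4%

Top: 1221 + 125 + 414 + 187 = 1947
Denominator: 1221 + 125 + 414 + 236 + 187 + 209 = 2392
CON1 = 1947 / 2392 = 0.8140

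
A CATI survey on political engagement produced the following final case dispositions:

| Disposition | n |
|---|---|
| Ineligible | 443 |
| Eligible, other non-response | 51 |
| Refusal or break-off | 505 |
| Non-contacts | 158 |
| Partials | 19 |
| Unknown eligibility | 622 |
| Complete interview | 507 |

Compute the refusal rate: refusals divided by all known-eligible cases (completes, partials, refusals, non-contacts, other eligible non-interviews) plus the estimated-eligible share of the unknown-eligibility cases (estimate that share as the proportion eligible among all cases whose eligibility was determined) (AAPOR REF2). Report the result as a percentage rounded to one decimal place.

29.7%

Top: 505
Known eligible: 507 + 19 + 505 + 158 + 51 = 1240
e = 1240 / (1240 + 443) = 1240 / 1683 = 0.7368
Estimated eligible among unknowns: 0.7368 × 622 = 458.29
Base: 1240 + 458.29 = 1698.29
REF2 = 505 / 1698.29 = 0.2974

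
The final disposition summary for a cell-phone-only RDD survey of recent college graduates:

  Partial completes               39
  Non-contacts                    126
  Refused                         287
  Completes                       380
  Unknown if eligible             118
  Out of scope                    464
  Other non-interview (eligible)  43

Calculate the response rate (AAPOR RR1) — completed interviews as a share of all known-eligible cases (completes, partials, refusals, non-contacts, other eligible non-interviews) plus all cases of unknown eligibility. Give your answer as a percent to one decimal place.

38.3%

Numerator → 380
Denominator → 380 + 39 + 287 + 126 + 43 + 118 = 993
RR1 = 380 / 993 = 0.3827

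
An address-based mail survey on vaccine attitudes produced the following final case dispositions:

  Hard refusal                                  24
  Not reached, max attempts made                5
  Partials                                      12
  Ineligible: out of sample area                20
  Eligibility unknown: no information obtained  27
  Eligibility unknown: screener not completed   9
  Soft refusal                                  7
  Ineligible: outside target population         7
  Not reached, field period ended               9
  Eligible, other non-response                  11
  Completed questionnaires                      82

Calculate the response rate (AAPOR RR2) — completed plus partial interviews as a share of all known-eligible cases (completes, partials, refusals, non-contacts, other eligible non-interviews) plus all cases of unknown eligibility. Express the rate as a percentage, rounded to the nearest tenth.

50.5%

Declined to participate = 24 + 7 = 31
No contact after all attempts = 9 + 5 = 14
Unknown if eligible = 9 + 27 = 36
Screened out, ineligible = 7 + 20 = 27
Numerator = 82 + 12 = 94
Denom = 82 + 12 + 31 + 14 + 11 + 36 = 186
RR2 = 94 / 186 = 0.5054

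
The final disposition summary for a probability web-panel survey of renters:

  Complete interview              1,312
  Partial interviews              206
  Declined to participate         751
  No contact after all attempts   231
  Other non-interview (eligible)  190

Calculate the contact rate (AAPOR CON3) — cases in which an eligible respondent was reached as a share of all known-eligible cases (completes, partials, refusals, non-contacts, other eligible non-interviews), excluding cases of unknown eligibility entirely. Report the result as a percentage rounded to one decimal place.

Num: 1312 + 206 + 751 + 190 = 2459
Base: 1312 + 206 + 751 + 231 + 190 = 2690
CON3 = 2459 / 2690 = 0.9141

91.4%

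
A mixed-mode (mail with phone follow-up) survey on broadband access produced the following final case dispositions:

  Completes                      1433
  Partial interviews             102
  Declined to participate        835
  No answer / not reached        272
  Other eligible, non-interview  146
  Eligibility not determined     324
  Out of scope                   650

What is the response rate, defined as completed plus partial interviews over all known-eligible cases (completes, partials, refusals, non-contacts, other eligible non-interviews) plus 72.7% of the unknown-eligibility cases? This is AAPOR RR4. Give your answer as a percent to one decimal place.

Top: 1433 + 102 = 1535
Determined eligible: 1433 + 102 + 835 + 272 + 146 = 2788
e × U: 0.7270 × 324 = 235.55
Denominator: 2788 + 235.55 = 3023.55
RR4 = 1535 / 3023.55 = 0.5077

50.8%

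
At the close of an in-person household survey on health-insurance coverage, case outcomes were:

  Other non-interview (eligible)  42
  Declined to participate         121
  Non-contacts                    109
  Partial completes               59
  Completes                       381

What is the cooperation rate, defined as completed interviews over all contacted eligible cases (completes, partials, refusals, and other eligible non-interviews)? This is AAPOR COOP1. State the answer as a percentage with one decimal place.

Numerator = 381
Denom = 381 + 59 + 121 + 42 = 603
COOP1 = 381 / 603 = 0.6318

63.2%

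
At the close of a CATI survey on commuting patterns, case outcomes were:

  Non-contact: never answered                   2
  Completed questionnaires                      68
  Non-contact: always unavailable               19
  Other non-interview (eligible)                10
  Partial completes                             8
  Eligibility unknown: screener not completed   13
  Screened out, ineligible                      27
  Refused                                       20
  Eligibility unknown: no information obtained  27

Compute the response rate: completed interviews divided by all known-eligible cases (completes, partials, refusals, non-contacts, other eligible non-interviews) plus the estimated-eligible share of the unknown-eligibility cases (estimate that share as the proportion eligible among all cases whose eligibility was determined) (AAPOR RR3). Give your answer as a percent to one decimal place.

No answer / not reached = 2 + 19 = 21
Unknown if eligible = 13 + 27 = 40
Top = 68
Known eligible = 68 + 8 + 20 + 21 + 10 = 127
e = 127 / (127 + 27) = 127 / 154 = 0.8247
e × U = 0.8247 × 40 = 32.99
Base = 127 + 32.99 = 159.99
RR3 = 68 / 159.99 = 0.4250

42.5%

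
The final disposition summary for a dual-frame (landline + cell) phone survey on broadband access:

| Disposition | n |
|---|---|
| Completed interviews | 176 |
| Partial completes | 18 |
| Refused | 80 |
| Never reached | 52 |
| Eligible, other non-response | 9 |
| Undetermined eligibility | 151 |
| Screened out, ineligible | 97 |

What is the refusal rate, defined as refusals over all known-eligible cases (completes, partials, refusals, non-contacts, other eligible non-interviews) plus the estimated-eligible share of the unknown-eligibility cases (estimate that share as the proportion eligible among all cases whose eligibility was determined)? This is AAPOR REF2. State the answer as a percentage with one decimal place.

17.7%

Top = 80
Determined eligible = 176 + 18 + 80 + 52 + 9 = 335
e = 335 / (335 + 97) = 335 / 432 = 0.7755
e × U = 0.7755 × 151 = 117.10
Base = 335 + 117.10 = 452.10
REF2 = 80 / 452.10 = 0.1770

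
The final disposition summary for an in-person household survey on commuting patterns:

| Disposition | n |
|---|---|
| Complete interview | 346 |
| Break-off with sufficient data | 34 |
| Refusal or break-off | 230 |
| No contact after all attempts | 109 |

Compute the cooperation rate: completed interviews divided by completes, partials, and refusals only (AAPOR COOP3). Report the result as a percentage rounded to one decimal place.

Numerator → 346
Denom → 346 + 34 + 230 = 610
COOP3 = 346 / 610 = 0.5672

56.7%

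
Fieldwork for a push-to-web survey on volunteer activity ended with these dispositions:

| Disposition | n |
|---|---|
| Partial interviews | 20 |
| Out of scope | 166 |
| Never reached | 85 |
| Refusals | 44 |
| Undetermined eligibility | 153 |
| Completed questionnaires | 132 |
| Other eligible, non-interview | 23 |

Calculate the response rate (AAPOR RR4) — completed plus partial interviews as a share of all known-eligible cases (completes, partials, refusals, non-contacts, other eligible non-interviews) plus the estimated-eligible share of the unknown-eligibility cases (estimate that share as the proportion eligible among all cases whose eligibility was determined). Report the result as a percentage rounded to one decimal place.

37.7%

Top → 132 + 20 = 152
Known eligible → 132 + 20 + 44 + 85 + 23 = 304
e = 304 / (304 + 166) = 304 / 470 = 0.6468
e × U → 0.6468 × 153 = 98.96
Denominator → 304 + 98.96 = 402.96
RR4 = 152 / 402.96 = 0.3772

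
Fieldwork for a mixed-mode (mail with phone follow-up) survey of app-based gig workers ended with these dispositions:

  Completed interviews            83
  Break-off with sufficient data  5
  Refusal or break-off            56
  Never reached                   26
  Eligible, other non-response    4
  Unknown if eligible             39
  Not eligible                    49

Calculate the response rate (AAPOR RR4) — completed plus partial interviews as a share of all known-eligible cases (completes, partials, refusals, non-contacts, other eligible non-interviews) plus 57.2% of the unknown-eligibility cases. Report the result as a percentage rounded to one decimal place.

44.8%

Top = 83 + 5 = 88
Eligible (known) = 83 + 5 + 56 + 26 + 4 = 174
e × U = 0.5720 × 39 = 22.31
Denom = 174 + 22.31 = 196.31
RR4 = 88 / 196.31 = 0.4483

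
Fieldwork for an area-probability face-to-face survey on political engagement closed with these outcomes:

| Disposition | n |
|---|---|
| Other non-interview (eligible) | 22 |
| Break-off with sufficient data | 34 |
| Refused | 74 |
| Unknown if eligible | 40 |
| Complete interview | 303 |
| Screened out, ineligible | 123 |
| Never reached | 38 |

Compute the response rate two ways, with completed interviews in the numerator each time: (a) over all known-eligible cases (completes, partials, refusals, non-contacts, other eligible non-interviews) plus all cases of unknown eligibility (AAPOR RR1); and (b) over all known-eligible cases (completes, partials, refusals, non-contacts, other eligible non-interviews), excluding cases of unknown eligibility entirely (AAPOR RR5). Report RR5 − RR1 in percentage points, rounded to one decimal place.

5.0

Top: 303
Denominator: 303 + 34 + 74 + 38 + 22 + 40 = 511
RR1 = 303 / 511 = 0.5930
Denominator: 303 + 34 + 74 + 38 + 22 = 471
RR5 = 303 / 471 = 0.6433
Difference = 64.33 − 59.30 = 5.03 percentage points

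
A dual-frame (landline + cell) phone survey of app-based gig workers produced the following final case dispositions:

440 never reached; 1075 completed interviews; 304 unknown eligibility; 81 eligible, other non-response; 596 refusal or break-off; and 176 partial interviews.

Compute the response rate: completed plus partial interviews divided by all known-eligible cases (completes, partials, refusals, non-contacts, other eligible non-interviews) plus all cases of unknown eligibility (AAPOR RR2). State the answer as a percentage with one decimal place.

Numerator → 1075 + 176 = 1251
Denominator → 1075 + 176 + 596 + 440 + 81 + 304 = 2672
RR2 = 1251 / 2672 = 0.4682

46.8%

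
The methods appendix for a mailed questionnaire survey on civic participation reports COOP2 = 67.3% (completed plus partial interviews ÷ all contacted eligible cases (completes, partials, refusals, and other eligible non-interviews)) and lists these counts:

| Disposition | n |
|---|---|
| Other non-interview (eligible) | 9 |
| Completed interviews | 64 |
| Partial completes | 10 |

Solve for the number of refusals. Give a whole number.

27

Num → 64 + 10 = 74
COOP2 = 74 / D = 0.673
D = 74 / 0.673 = 110.0
Rest of base = 83
refusals = 110.0 − 83 ≈ 27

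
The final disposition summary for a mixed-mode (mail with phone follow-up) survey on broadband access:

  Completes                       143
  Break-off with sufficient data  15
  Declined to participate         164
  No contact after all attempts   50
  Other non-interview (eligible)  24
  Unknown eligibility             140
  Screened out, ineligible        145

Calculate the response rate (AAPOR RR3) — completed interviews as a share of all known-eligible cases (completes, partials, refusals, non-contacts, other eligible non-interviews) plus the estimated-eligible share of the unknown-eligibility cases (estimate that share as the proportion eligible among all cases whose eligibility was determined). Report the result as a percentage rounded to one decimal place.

28.7%

Top: 143
Eligible (known): 143 + 15 + 164 + 50 + 24 = 396
e = 396 / (396 + 145) = 396 / 541 = 0.7320
Estimated eligible among unknowns: 0.7320 × 140 = 102.48
Base: 396 + 102.48 = 498.48
RR3 = 143 / 498.48 = 0.2869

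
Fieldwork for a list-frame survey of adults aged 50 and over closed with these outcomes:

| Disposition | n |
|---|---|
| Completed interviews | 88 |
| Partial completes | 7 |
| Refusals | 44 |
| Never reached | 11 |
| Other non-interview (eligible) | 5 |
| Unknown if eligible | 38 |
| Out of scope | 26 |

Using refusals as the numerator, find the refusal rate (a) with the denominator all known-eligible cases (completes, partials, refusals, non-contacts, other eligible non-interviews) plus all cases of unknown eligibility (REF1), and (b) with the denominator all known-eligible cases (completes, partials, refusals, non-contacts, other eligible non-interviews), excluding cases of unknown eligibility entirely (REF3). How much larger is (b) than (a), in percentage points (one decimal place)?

Numerator: 44
Denominator: 88 + 7 + 44 + 11 + 5 + 38 = 193
REF1 = 44 / 193 = 0.2280
Denominator: 88 + 7 + 44 + 11 + 5 = 155
REF3 = 44 / 155 = 0.2839
Difference = 28.39 − 22.80 = 5.59 percentage points

5.6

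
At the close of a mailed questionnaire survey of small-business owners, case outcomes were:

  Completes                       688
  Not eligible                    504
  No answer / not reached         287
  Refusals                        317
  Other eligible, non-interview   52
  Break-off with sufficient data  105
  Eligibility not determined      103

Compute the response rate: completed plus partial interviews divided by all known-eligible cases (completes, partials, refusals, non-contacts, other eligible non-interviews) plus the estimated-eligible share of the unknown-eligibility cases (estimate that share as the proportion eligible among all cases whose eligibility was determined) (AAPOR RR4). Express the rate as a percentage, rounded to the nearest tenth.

52.0%

Numerator = 688 + 105 = 793
Known eligible = 688 + 105 + 317 + 287 + 52 = 1449
e = 1449 / (1449 + 504) = 1449 / 1953 = 0.7419
Estimated eligible among unknowns = 0.7419 × 103 = 76.42
Denominator = 1449 + 76.42 = 1525.42
RR4 = 793 / 1525.42 = 0.5199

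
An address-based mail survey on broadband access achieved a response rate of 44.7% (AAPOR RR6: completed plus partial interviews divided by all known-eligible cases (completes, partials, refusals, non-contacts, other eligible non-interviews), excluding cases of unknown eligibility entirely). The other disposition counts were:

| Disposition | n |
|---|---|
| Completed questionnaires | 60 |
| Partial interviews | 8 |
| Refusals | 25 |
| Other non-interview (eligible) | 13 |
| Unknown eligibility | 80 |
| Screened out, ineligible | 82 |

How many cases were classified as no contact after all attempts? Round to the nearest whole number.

Top: 60 + 8 = 68
RR6 = 68 / D = 0.447
D = 68 / 0.447 = 152.1
Other denominator terms total 106
no contact after all attempts = 152.1 − 106 ≈ 46

46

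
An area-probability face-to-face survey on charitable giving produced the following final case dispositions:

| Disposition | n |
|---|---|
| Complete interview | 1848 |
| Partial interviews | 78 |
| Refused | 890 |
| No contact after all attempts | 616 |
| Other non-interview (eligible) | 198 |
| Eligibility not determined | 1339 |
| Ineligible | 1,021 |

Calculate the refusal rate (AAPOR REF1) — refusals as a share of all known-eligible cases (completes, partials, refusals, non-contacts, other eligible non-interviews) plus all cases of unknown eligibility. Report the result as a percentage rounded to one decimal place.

Num: 890
Base: 1848 + 78 + 890 + 616 + 198 + 1339 = 4969
REF1 = 890 / 4969 = 0.1791

17.9%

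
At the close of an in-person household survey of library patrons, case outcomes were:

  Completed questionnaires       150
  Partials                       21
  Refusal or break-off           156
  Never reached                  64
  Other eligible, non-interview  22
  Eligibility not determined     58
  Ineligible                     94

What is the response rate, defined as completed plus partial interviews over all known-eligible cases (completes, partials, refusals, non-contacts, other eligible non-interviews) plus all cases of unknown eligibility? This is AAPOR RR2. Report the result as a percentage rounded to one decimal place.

Numerator: 150 + 21 = 171
Base: 150 + 21 + 156 + 64 + 22 + 58 = 471
RR2 = 171 / 471 = 0.3631

36.3%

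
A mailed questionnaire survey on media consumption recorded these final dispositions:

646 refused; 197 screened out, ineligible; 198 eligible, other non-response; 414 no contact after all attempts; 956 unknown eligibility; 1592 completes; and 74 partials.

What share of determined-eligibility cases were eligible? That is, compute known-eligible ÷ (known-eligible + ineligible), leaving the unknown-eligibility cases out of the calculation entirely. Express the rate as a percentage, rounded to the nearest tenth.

Known eligible: 1592 + 74 + 646 + 414 + 198 = 2924
e = 2924 / (2924 + 197) = 2924 / 3121 = 0.9369

93.7%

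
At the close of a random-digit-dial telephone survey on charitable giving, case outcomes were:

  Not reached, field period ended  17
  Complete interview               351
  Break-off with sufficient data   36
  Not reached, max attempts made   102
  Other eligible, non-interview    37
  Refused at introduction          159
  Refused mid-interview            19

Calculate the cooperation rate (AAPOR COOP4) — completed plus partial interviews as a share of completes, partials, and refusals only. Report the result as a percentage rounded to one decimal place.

Refusals = 159 + 19 = 178
No answer / not reached = 17 + 102 = 119
Numerator: 351 + 36 = 387
Denominator: 351 + 36 + 178 = 565
COOP4 = 387 / 565 = 0.6850

68.5%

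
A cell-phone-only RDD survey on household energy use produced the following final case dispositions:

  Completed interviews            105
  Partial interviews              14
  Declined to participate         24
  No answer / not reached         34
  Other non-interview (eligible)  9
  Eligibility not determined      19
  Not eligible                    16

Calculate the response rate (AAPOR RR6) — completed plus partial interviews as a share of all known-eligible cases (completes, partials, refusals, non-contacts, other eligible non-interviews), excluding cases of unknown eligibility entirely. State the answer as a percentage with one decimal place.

64.0%

Num → 105 + 14 = 119
Base → 105 + 14 + 24 + 34 + 9 = 186
RR6 = 119 / 186 = 0.6398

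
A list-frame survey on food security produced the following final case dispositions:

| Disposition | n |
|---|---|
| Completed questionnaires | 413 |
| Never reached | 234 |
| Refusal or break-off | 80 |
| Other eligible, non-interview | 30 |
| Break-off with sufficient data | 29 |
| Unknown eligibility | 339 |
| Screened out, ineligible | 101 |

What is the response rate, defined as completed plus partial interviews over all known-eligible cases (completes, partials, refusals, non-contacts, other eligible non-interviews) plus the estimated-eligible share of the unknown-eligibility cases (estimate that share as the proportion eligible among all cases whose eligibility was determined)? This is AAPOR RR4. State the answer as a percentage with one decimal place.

40.7%

Num → 413 + 29 = 442
Known eligible → 413 + 29 + 80 + 234 + 30 = 786
e = 786 / (786 + 101) = 786 / 887 = 0.8861
Eligible share of unknowns → 0.8861 × 339 = 300.39
Denom → 786 + 300.39 = 1086.39
RR4 = 442 / 1086.39 = 0.4069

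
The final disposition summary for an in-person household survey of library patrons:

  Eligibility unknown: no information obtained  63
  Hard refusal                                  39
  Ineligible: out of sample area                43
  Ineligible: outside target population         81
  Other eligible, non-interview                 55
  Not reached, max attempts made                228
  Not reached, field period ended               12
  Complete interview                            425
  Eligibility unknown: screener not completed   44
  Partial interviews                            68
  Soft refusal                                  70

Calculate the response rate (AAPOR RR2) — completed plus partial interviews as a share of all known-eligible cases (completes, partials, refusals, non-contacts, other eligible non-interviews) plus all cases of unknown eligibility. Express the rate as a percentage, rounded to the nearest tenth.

Declined to participate = 39 + 70 = 109
Non-contacts = 12 + 228 = 240
Unknown if eligible = 44 + 63 = 107
Out of scope = 81 + 43 = 124
Num = 425 + 68 = 493
Denominator = 425 + 68 + 109 + 240 + 55 + 107 = 1004
RR2 = 493 / 1004 = 0.4910

49.1%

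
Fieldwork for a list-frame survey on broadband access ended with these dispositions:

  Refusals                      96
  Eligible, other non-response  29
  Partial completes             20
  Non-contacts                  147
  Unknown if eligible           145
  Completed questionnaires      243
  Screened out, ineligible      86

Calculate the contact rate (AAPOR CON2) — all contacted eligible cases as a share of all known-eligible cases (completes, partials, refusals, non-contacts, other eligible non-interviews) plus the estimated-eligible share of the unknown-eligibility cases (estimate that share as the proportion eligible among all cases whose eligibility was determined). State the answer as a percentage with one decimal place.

58.8%

Top → 243 + 20 + 96 + 29 = 388
Known eligible → 243 + 20 + 96 + 147 + 29 = 535
e = 535 / (535 + 86) = 535 / 621 = 0.8615
Estimated eligible among unknowns → 0.8615 × 145 = 124.92
Denom → 535 + 124.92 = 659.92
CON2 = 388 / 659.92 = 0.5880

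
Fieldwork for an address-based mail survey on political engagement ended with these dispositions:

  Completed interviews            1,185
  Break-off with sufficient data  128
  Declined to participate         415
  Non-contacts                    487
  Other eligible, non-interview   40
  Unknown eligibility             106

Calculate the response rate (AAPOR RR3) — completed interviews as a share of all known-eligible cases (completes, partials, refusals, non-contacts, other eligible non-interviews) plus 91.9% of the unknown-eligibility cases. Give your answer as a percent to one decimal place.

Numerator: 1185
Eligible (known): 1185 + 128 + 415 + 487 + 40 = 2255
Eligible share of unknowns: 0.9190 × 106 = 97.41
Base: 2255 + 97.41 = 2352.41
RR3 = 1185 / 2352.41 = 0.5037

50.4%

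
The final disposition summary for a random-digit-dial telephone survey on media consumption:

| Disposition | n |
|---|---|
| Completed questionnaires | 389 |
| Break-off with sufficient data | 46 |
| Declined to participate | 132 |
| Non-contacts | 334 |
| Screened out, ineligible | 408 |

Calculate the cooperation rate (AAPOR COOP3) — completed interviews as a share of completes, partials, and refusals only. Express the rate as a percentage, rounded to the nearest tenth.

68.6%

Num → 389
Denom → 389 + 46 + 132 = 567
COOP3 = 389 / 567 = 0.6861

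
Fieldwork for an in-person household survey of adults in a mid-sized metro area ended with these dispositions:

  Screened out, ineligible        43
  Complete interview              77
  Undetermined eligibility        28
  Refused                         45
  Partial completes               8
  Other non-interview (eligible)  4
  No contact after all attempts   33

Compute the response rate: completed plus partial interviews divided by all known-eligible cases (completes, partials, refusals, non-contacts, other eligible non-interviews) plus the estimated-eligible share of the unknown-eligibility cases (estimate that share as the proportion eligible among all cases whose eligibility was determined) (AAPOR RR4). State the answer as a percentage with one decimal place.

44.9%

Num = 77 + 8 = 85
Known eligible = 77 + 8 + 45 + 33 + 4 = 167
e = 167 / (167 + 43) = 167 / 210 = 0.7952
e × U = 0.7952 × 28 = 22.27
Denominator = 167 + 22.27 = 189.27
RR4 = 85 / 189.27 = 0.4491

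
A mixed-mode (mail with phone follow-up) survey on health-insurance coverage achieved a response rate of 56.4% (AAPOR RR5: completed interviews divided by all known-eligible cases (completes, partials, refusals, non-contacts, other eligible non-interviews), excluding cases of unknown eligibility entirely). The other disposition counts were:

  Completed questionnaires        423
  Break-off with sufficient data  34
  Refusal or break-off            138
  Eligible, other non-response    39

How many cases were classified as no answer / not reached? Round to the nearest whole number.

116

RR5 = 423 / D = 0.564
D = 423 / 0.564 = 750.0
Rest of base = 634
no answer / not reached = 750.0 − 634 ≈ 116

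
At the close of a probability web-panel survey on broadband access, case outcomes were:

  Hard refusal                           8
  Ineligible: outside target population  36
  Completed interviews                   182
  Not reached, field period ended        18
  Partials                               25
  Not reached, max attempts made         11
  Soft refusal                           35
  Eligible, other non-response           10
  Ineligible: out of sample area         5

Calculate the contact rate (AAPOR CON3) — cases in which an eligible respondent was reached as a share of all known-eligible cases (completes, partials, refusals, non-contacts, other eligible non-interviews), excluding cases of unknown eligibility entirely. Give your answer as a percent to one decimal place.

90.0%

Refusals = 8 + 35 = 43
No contact after all attempts = 18 + 11 = 29
Not eligible = 36 + 5 = 41
Num = 182 + 25 + 43 + 10 = 260
Denominator = 182 + 25 + 43 + 29 + 10 = 289
CON3 = 260 / 289 = 0.8997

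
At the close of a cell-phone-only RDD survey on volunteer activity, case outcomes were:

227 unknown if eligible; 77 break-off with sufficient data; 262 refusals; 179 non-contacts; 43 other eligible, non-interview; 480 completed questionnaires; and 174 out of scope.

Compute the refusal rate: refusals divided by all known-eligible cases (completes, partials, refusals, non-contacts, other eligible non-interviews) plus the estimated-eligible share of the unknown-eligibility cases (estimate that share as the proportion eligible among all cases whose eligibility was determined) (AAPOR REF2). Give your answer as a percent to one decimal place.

21.2%

Numerator → 262
Known eligible → 480 + 77 + 262 + 179 + 43 = 1041
e = 1041 / (1041 + 174) = 1041 / 1215 = 0.8568
Estimated eligible among unknowns → 0.8568 × 227 = 194.49
Denominator → 1041 + 194.49 = 1235.49
REF2 = 262 / 1235.49 = 0.2121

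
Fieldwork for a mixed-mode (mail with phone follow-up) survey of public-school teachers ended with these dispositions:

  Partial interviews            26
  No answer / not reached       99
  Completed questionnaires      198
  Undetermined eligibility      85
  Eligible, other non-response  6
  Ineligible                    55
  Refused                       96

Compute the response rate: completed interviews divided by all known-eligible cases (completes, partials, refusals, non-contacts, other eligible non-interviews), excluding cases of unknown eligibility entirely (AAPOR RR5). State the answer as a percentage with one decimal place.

46.6%

Top = 198
Denom = 198 + 26 + 96 + 99 + 6 = 425
RR5 = 198 / 425 = 0.4659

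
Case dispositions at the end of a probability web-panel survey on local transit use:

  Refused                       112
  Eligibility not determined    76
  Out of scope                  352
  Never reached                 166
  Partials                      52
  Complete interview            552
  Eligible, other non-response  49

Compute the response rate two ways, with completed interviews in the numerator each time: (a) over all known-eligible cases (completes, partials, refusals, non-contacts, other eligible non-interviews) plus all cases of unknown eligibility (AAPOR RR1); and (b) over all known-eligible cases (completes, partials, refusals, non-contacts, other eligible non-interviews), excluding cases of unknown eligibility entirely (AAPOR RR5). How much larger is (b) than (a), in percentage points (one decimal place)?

Top → 552
Denominator → 552 + 52 + 112 + 166 + 49 + 76 = 1007
RR1 = 552 / 1007 = 0.5482
Denominator → 552 + 52 + 112 + 166 + 49 = 931
RR5 = 552 / 931 = 0.5929
Difference = 59.29 − 54.82 = 4.47 percentage points

4.5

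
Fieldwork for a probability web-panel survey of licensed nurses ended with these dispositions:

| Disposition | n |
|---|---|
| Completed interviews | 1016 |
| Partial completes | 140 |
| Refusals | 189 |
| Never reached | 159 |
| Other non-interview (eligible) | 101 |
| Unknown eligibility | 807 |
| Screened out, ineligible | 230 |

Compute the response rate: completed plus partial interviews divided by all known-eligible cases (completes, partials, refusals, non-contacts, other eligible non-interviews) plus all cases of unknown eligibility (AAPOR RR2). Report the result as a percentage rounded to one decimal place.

47.9%

Top → 1016 + 140 = 1156
Denom → 1016 + 140 + 189 + 159 + 101 + 807 = 2412
RR2 = 1156 / 2412 = 0.4793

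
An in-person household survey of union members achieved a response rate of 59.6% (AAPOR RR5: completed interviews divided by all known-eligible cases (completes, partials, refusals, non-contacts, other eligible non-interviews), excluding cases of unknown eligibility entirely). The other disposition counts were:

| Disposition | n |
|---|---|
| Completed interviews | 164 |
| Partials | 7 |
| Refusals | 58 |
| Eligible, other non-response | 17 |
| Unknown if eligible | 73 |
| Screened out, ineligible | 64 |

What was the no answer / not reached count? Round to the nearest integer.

RR5 = 164 / D = 0.596
D = 164 / 0.596 = 275.2
Other denominator terms total 246
no answer / not reached = 275.2 − 246 ≈ 29

29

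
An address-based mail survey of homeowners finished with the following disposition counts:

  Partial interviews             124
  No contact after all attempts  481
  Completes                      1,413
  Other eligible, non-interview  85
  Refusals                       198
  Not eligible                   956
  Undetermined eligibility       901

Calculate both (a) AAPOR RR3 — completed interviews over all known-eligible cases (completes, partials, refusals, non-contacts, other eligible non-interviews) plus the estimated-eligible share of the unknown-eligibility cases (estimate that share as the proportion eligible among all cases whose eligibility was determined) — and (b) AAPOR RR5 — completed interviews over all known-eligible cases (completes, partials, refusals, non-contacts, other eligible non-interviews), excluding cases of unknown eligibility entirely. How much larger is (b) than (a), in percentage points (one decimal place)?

13.3

Top = 1413
Eligible (known) = 1413 + 124 + 198 + 481 + 85 = 2301
e = 2301 / (2301 + 956) = 2301 / 3257 = 0.7065
Eligible share of unknowns = 0.7065 × 901 = 636.56
Denom = 2301 + 636.56 = 2937.56
RR3 = 1413 / 2937.56 = 0.4810
Denom = 1413 + 124 + 198 + 481 + 85 = 2301
RR5 = 1413 / 2301 = 0.6141
Difference = 61.41 − 48.10 = 13.31 percentage points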